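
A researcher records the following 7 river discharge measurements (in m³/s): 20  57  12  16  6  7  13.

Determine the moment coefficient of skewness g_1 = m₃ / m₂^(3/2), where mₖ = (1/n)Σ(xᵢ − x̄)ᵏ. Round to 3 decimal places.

1.725

x̄ = (20 + 57 + 12 + 16 + 6 + 7 + 13) / 7 = 18.7143
deviations (xᵢ − x̄): 1.2857, 38.2857, -6.7143, -2.7143, -12.7143, -11.7143, -5.7143
Σ(xᵢ − x̄)² = 1851.4286 ⇒ m₂ = 1851.4286/7 = 264.48980
Σ(xᵢ − x̄)³ = 51949.1020 ⇒ m₃ = 51949.1020/7 = 7421.30029
m₂^(3/2) = 264.48980^(1.5) = 4301.43518
g_1 = m₃ / m₂^(3/2) = 7421.30029 / 4301.43518 ≈ 1.725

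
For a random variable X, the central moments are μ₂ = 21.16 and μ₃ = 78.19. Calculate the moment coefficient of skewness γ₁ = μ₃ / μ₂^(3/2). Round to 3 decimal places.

σ = √μ₂ = √21.16 = 4.60000
σ³ = μ₂^(3/2) = 97.33600
γ₁ = μ₃/σ³ = 78.19 / 97.33600 ≈ 0.803

0.803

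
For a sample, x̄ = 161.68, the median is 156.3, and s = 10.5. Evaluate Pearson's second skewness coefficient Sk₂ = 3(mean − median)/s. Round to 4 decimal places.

1.5371

Sk₂ = 3(161.68 − 156.3) / 10.5 = 3 × 5.3800 / 10.5
    = 16.1400 / 10.5 ≈ 1.5371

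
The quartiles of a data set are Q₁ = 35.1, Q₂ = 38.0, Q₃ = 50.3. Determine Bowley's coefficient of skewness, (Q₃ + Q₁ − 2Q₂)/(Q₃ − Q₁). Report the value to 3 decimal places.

numerator: Q₃ + Q₁ − 2Q₂ = 50.3 + 35.1 − 2×38.0 = 9.4000
denominator: Q₃ − Q₁ = 50.3 − 35.1 = 15.2000
Bowley skewness = 9.4000 / 15.2000 ≈ 0.618

0.618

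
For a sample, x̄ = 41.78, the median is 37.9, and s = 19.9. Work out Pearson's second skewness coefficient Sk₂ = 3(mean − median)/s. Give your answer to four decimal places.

Sk₂ = 3(41.78 − 37.9) / 19.9 = 3 × 3.8800 / 19.9
    = 11.6400 / 19.9 ≈ 0.5849

0.5849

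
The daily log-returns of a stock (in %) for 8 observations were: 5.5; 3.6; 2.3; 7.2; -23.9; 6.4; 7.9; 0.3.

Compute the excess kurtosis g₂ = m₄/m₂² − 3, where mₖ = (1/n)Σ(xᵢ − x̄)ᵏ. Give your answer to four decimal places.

2.4668

x̄ = 1.1625
Σ(xᵢ − x̄)² = 764.1988 ⇒ m₂ = 95.52484
Σ(xᵢ − x̄)⁴ = 399079.2076 ⇒ m₄ = 49884.90095
m₂² = 9124.99577
g₂ = m₄/m₂² − 3 = 5.46684 − 3 ≈ 2.4668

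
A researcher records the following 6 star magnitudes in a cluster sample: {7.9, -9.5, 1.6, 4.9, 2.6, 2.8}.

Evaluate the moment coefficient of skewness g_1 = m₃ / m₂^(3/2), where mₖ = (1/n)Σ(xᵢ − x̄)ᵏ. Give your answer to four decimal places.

x̄ = (7.9 - 9.5 + 1.6 + 4.9 + 2.6 + 2.8) / 6 = 1.7167
deviations (xᵢ − x̄): 6.1833, -11.2167, -0.1167, 3.1833, 0.8833, 1.0833
Σ(xᵢ − x̄)² = 176.1483 ⇒ m₂ = 176.1483/6 = 29.35806
Σ(xᵢ − x̄)³ = -1140.5804 ⇒ m₃ = -1140.5804/6 = -190.09674
m₂^(3/2) = 29.35806^(1.5) = 159.07097
g_1 = m₃ / m₂^(3/2) = -190.09674 / 159.07097 ≈ -1.1950

-1.1950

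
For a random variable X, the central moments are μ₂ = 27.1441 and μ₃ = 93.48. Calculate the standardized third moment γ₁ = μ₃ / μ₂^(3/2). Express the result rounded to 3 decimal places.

0.661

σ = √μ₂ = √27.1441 = 5.21000
σ³ = μ₂^(3/2) = 141.42076
γ₁ = μ₃/σ³ = 93.48 / 141.42076 ≈ 0.661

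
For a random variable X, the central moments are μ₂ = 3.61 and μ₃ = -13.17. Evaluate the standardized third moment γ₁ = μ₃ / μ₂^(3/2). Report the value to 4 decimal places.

σ = √μ₂ = √3.61 = 1.90000
σ³ = μ₂^(3/2) = 6.85900
γ₁ = μ₃/σ³ = -13.17 / 6.85900 ≈ -1.9201

-1.9201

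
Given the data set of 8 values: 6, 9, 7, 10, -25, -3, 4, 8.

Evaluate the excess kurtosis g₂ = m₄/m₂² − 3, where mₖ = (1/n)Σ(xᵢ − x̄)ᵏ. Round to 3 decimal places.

x̄ = 2.0000
Σ(xᵢ − x̄)² = 948.0000 ⇒ m₂ = 118.50000
Σ(xᵢ − x̄)⁴ = 540756.0000 ⇒ m₄ = 67594.50000
m₂² = 14042.25000
g₂ = m₄/m₂² − 3 = 4.81365 − 3 ≈ 1.814

1.814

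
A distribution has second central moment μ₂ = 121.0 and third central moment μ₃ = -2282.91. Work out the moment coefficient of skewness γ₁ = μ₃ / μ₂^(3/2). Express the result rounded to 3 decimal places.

σ = √μ₂ = √121.0 = 11.00000
σ³ = μ₂^(3/2) = 1331.00000
γ₁ = μ₃/σ³ = -2282.91 / 1331.00000 ≈ -1.715

-1.715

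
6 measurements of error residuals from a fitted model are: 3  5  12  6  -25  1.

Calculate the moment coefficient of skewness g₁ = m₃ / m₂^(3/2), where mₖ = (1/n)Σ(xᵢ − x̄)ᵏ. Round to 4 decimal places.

x̄ = (3 + 5 + 12 + 6 - 25 + 1) / 6 = 0.3333
deviations (xᵢ − x̄): 2.6667, 4.6667, 11.6667, 5.6667, -25.3333, 0.6667
Σ(xᵢ − x̄)² = 839.3333 ⇒ m₂ = 839.3333/6 = 139.88889
Σ(xᵢ − x̄)³ = -14367.5556 ⇒ m₃ = -14367.5556/6 = -2394.59259
m₂^(3/2) = 139.88889^(1.5) = 1654.53070
g₁ = m₃ / m₂^(3/2) = -2394.59259 / 1654.53070 ≈ -1.4473

-1.4473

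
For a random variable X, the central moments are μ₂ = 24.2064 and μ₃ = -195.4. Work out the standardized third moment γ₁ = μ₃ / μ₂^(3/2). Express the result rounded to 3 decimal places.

-1.641

σ = √μ₂ = √24.2064 = 4.92000
σ³ = μ₂^(3/2) = 119.09549
γ₁ = μ₃/σ³ = -195.4 / 119.09549 ≈ -1.641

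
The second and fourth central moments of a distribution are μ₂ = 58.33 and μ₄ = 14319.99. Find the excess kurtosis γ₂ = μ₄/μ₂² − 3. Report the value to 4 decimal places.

1.2088

μ₂² = 58.33² = 3402.38890
μ₄/μ₂² = 14319.99 / 3402.38890 = 4.20880
γ₂ = 4.20880 − 3 ≈ 1.2088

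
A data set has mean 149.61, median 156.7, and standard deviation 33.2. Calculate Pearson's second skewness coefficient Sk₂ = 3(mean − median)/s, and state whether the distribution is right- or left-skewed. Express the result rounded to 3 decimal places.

Sk₂ = 3(149.61 − 156.7) / 33.2 = 3 × -7.0900 / 33.2
    = -21.2700 / 33.2 ≈ -0.641
Sk₂ < 0 ⇒ mean < median ⇒ left-skewed (negative skew).

-0.641, left-skewed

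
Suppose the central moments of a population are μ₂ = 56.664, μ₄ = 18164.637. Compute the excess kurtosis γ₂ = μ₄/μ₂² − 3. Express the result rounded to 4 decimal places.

μ₂² = 56.664² = 3210.80890
μ₄/μ₂² = 18164.637 / 3210.80890 = 5.65734
γ₂ = 5.65734 − 3 ≈ 2.6573

2.6573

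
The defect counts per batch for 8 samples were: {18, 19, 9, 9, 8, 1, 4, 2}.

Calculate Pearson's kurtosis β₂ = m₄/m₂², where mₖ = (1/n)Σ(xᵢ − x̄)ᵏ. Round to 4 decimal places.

x̄ = 8.7500
Σ(xᵢ − x̄)² = 319.5000 ⇒ m₂ = 39.93750
Σ(xᵢ − x̄)⁴ = 24551.9063 ⇒ m₄ = 3068.98828
m₂² = 1595.00391
β₂ = m₄/m₂² = 3068.98828 / 1595.00391 ≈ 1.9241

1.9241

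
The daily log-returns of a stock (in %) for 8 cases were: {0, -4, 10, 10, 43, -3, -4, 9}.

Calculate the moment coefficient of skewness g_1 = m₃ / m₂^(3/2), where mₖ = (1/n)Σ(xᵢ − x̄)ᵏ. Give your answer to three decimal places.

1.586

x̄ = (0 - 4 + 10 + 10 + 43 - 3 - 4 + 9) / 8 = 7.6250
deviations (xᵢ − x̄): -7.6250, -11.6250, 2.3750, 2.3750, 35.3750, -10.6250, -11.6250, 1.3750
Σ(xᵢ − x̄)² = 1705.8750 ⇒ m₂ = 1705.8750/8 = 213.23438
Σ(xᵢ − x̄)³ = 39512.5313 ⇒ m₃ = 39512.5313/8 = 4939.06641
m₂^(3/2) = 213.23438^(1.5) = 3113.76495
g_1 = m₃ / m₂^(3/2) = 4939.06641 / 3113.76495 ≈ 1.586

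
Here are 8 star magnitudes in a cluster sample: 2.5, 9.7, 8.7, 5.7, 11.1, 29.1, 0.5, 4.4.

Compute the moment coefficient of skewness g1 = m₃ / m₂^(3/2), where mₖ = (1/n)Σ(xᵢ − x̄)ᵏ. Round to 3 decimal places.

x̄ = (2.5 + 9.7 + 8.7 + 5.7 + 11.1 + 29.1 + 0.5 + 4.4) / 8 = 8.9625
deviations (xᵢ − x̄): -6.4625, 0.7375, -0.2625, -3.2625, 2.1375, 20.1375, -8.4625, -4.5625
Σ(xᵢ − x̄)² = 555.5388 ⇒ m₂ = 555.5388/8 = 69.44234
Σ(xᵢ − x̄)³ = 7170.6535 ⇒ m₃ = 7170.6535/8 = 896.33169
m₂^(3/2) = 69.44234^(1.5) = 578.67745
g1 = m₃ / m₂^(3/2) = 896.33169 / 578.67745 ≈ 1.549

1.549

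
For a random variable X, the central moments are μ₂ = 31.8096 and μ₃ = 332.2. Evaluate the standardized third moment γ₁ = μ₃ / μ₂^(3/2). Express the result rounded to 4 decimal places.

1.8517

σ = √μ₂ = √31.8096 = 5.64000
σ³ = μ₂^(3/2) = 179.40614
γ₁ = μ₃/σ³ = 332.2 / 179.40614 ≈ 1.8517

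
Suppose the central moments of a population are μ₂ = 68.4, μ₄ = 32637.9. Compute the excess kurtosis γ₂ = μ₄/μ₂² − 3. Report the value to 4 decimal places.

μ₂² = 68.4² = 4678.56000
μ₄/μ₂² = 32637.9 / 4678.56000 = 6.97606
γ₂ = 6.97606 − 3 ≈ 3.9761

3.9761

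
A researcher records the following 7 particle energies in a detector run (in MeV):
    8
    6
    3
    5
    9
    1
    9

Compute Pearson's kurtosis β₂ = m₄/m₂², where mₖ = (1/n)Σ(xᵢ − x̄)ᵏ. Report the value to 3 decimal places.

x̄ = 5.8571
Σ(xᵢ − x̄)² = 56.8571 ⇒ m₂ = 8.12245
Σ(xᵢ − x̄)⁴ = 839.9708 ⇒ m₄ = 119.99584
m₂² = 65.97418
β₂ = m₄/m₂² = 119.99584 / 65.97418 ≈ 1.819

1.819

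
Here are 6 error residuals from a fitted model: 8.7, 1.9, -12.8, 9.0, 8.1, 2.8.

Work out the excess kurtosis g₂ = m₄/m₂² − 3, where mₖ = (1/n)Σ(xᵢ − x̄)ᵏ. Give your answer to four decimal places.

0.2530

x̄ = 2.9500
Σ(xᵢ − x̄)² = 345.3750 ⇒ m₂ = 57.56250
Σ(xᵢ − x̄)⁴ = 64672.5348 ⇒ m₄ = 10778.75581
m₂² = 3313.44141
g₂ = m₄/m₂² − 3 = 3.25304 − 3 ≈ 0.2530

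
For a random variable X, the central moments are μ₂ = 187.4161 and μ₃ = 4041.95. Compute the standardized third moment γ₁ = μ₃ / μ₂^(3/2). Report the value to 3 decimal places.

1.575

σ = √μ₂ = √187.4161 = 13.69000
σ³ = μ₂^(3/2) = 2565.72641
γ₁ = μ₃/σ³ = 4041.95 / 2565.72641 ≈ 1.575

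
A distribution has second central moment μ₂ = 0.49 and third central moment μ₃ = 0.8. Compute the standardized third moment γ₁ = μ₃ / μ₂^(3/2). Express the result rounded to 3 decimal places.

2.332

σ = √μ₂ = √0.49 = 0.70000
σ³ = μ₂^(3/2) = 0.34300
γ₁ = μ₃/σ³ = 0.8 / 0.34300 ≈ 2.332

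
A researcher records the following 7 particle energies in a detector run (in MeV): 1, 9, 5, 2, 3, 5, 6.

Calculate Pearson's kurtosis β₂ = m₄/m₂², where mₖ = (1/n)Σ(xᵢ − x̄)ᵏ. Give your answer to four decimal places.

2.2718

x̄ = 4.4286
Σ(xᵢ − x̄)² = 43.7143 ⇒ m₂ = 6.24490
Σ(xᵢ − x̄)⁴ = 620.1691 ⇒ m₄ = 88.59559
m₂² = 38.99875
β₂ = m₄/m₂² = 88.59559 / 38.99875 ≈ 2.2718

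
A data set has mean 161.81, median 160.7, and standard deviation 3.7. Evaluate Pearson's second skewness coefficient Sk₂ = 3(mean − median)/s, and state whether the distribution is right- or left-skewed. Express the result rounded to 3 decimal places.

0.900, right-skewed

Sk₂ = 3(161.81 − 160.7) / 3.7 = 3 × 1.1100 / 3.7
    = 3.3300 / 3.7 ≈ 0.900
Sk₂ > 0 ⇒ mean > median ⇒ right-skewed (positive skew).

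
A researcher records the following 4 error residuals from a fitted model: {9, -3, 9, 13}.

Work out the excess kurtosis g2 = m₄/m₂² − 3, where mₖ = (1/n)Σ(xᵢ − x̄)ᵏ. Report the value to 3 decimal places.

-0.815

x̄ = 7.0000
Σ(xᵢ − x̄)² = 144.0000 ⇒ m₂ = 36.00000
Σ(xᵢ − x̄)⁴ = 11328.0000 ⇒ m₄ = 2832.00000
m₂² = 1296.00000
g2 = m₄/m₂² − 3 = 2.18519 − 3 ≈ -0.815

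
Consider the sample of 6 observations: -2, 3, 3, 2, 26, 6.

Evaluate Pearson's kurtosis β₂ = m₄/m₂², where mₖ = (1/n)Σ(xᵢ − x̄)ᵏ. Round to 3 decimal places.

3.760

x̄ = 6.3333
Σ(xᵢ − x̄)² = 497.3333 ⇒ m₂ = 82.88889
Σ(xᵢ − x̄)⁴ = 155019.1111 ⇒ m₄ = 25836.51852
m₂² = 6870.56790
β₂ = m₄/m₂² = 25836.51852 / 6870.56790 ≈ 3.760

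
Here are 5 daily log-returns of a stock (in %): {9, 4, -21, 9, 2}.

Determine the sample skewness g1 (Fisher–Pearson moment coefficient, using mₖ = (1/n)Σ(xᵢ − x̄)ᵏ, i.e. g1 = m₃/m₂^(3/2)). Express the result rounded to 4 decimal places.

x̄ = (9 + 4 - 21 + 9 + 2) / 5 = 0.6000
deviations (xᵢ − x̄): 8.4000, 3.4000, -21.6000, 8.4000, 1.4000
Σ(xᵢ − x̄)² = 621.2000 ⇒ m₂ = 621.2000/5 = 124.24000
Σ(xᵢ − x̄)³ = -8850.2400 ⇒ m₃ = -8850.2400/5 = -1770.04800
m₂^(3/2) = 124.24000^(1.5) = 1384.81629
g1 = m₃ / m₂^(3/2) = -1770.04800 / 1384.81629 ≈ -1.2782

-1.2782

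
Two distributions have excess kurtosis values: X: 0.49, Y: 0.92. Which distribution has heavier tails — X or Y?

Higher excess kurtosis ⇒ heavier tails relative to the normal distribution.
0.49 vs 0.92: the larger is 0.92, so Y has heavier tails.

Y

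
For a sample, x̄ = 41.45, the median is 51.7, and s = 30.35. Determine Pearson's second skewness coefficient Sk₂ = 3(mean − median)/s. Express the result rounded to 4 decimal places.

Sk₂ = 3(41.45 − 51.7) / 30.35 = 3 × -10.2500 / 30.35
    = -30.7500 / 30.35 ≈ -1.0132

-1.0132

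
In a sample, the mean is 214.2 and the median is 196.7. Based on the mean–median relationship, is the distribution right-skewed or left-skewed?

mean − median = 214.2 − 196.7 = 17.5
mean > median ⇒ the longer tail is on the right ⇒ right-skewed (positively skewed).

right-skewed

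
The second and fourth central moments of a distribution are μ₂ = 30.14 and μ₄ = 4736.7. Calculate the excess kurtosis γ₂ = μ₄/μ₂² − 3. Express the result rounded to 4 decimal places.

2.2142

μ₂² = 30.14² = 908.41960
μ₄/μ₂² = 4736.7 / 908.41960 = 5.21422
γ₂ = 5.21422 − 3 ≈ 2.2142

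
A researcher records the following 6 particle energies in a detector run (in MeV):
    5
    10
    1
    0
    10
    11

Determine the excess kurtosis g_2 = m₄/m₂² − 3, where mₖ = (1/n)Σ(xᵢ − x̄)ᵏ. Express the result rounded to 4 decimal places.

-1.6666

x̄ = 6.1667
Σ(xᵢ − x̄)² = 118.8333 ⇒ m₂ = 19.80556
Σ(xᵢ − x̄)⁴ = 3138.1528 ⇒ m₄ = 523.02546
m₂² = 392.26003
g_2 = m₄/m₂² − 3 = 1.33336 − 3 ≈ -1.6666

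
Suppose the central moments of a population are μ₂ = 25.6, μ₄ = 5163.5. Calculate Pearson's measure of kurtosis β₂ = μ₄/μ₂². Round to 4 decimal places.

7.8789

μ₂² = 25.6² = 655.36000
μ₄/μ₂² = 5163.5 / 655.36000 = 7.87888
β₂ ≈ 7.8789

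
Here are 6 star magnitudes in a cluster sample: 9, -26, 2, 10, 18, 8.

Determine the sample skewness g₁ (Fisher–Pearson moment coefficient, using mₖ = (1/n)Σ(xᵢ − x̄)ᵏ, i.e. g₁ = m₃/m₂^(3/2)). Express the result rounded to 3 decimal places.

-1.343

x̄ = (9 - 26 + 2 + 10 + 18 + 8) / 6 = 3.5000
deviations (xᵢ − x̄): 5.5000, -29.5000, -1.5000, 6.5000, 14.5000, 4.5000
Σ(xᵢ − x̄)² = 1175.5000 ⇒ m₂ = 1175.5000/6 = 195.91667
Σ(xᵢ − x̄)³ = -22095.0000 ⇒ m₃ = -22095.0000/6 = -3682.50000
m₂^(3/2) = 195.91667^(1.5) = 2742.25019
g₁ = m₃ / m₂^(3/2) = -3682.50000 / 2742.25019 ≈ -1.343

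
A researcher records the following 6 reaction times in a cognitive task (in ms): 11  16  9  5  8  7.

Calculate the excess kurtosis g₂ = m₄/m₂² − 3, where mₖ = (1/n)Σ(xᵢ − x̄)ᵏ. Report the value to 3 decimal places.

x̄ = 9.3333
Σ(xᵢ − x̄)² = 73.3333 ⇒ m₂ = 12.22222
Σ(xᵢ − x̄)⁴ = 2368.4444 ⇒ m₄ = 394.74074
m₂² = 149.38272
g₂ = m₄/m₂² − 3 = 2.64248 − 3 ≈ -0.358

-0.358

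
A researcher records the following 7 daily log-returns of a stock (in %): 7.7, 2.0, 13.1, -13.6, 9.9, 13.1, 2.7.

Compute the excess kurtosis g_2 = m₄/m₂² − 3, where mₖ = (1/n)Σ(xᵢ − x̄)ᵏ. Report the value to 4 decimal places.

x̄ = 4.9857
Σ(xᵢ − x̄)² = 522.7686 ⇒ m₂ = 74.68122
Σ(xᵢ − x̄)⁴ = 128735.5537 ⇒ m₄ = 18390.79339
m₂² = 5577.28529
g_2 = m₄/m₂² − 3 = 3.29745 − 3 ≈ 0.2974

0.2974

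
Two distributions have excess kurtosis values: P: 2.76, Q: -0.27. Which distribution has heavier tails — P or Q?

Higher excess kurtosis ⇒ heavier tails relative to the normal distribution.
2.76 vs -0.27: the larger is 2.76, so P has heavier tails. (P is leptokurtic — heavier-than-normal tails; the other is platykurtic.)

P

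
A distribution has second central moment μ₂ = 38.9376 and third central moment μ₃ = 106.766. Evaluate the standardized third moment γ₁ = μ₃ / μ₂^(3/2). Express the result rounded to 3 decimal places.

σ = √μ₂ = √38.9376 = 6.24000
σ³ = μ₂^(3/2) = 242.97062
γ₁ = μ₃/σ³ = 106.766 / 242.97062 ≈ 0.439

0.439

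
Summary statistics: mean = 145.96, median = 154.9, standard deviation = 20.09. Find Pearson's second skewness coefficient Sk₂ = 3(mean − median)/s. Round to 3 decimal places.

Sk₂ = 3(145.96 − 154.9) / 20.09 = 3 × -8.9400 / 20.09
    = -26.8200 / 20.09 ≈ -1.335

-1.335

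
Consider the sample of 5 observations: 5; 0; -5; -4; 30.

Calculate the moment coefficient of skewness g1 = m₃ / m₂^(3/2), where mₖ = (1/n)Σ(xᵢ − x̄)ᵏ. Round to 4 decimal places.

x̄ = (5 + 0 - 5 - 4 + 30) / 5 = 5.2000
deviations (xᵢ − x̄): -0.2000, -5.2000, -10.2000, -9.2000, 24.8000
Σ(xᵢ − x̄)² = 830.8000 ⇒ m₂ = 830.8000/5 = 166.16000
Σ(xᵢ − x̄)³ = 13272.4800 ⇒ m₃ = 13272.4800/5 = 2654.49600
m₂^(3/2) = 166.16000^(1.5) = 2141.85332
g1 = m₃ / m₂^(3/2) = 2654.49600 / 2141.85332 ≈ 1.2393

1.2393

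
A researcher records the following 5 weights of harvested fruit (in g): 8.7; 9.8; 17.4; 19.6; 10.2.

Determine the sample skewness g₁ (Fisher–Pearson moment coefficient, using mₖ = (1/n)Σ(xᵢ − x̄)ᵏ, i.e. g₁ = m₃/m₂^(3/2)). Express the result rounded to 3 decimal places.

x̄ = (8.7 + 9.8 + 17.4 + 19.6 + 10.2) / 5 = 13.1400
deviations (xᵢ − x̄): -4.4400, -3.3400, 4.2600, 6.4600, -2.9400
Σ(xᵢ − x̄)² = 99.3920 ⇒ m₂ = 99.3920/5 = 19.87840
Σ(xᵢ − x̄)³ = 196.6946 ⇒ m₃ = 196.6946/5 = 39.33893
m₂^(3/2) = 19.87840^(1.5) = 88.62824
g₁ = m₃ / m₂^(3/2) = 39.33893 / 88.62824 ≈ 0.444

0.444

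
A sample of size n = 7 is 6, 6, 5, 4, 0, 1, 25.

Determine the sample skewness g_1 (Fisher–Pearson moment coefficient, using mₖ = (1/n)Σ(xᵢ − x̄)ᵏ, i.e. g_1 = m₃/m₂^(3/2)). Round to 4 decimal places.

x̄ = (6 + 6 + 5 + 4 + 0 + 1 + 25) / 7 = 6.7143
deviations (xᵢ − x̄): -0.7143, -0.7143, -1.7143, -2.7143, -6.7143, -5.7143, 18.2857
Σ(xᵢ − x̄)² = 423.4286 ⇒ m₂ = 423.4286/7 = 60.48980
Σ(xᵢ − x̄)³ = 5599.1020 ⇒ m₃ = 5599.1020/7 = 799.87172
m₂^(3/2) = 60.48980^(1.5) = 470.46051
g_1 = m₃ / m₂^(3/2) = 799.87172 / 470.46051 ≈ 1.7002

1.7002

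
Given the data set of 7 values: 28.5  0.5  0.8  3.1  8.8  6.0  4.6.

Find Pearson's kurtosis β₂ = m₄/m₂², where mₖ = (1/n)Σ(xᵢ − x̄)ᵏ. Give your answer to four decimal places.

4.3681

x̄ = 7.4714
Σ(xᵢ − x̄)² = 566.5943 ⇒ m₂ = 80.94204
Σ(xᵢ − x̄)⁴ = 200325.5134 ⇒ m₄ = 28617.93049
m₂² = 6551.61397
β₂ = m₄/m₂² = 28617.93049 / 6551.61397 ≈ 4.3681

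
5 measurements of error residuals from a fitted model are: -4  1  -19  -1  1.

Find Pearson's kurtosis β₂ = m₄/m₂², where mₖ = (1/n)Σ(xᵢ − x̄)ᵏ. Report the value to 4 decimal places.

2.9470

x̄ = -4.4000
Σ(xᵢ − x̄)² = 283.2000 ⇒ m₂ = 56.64000
Σ(xᵢ − x̄)⁴ = 47271.4560 ⇒ m₄ = 9454.29120
m₂² = 3208.08960
β₂ = m₄/m₂² = 9454.29120 / 3208.08960 ≈ 2.9470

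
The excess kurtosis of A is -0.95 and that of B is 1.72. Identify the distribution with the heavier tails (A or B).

B

Higher excess kurtosis ⇒ heavier tails relative to the normal distribution.
-0.95 vs 1.72: the larger is 1.72, so B has heavier tails. (B is leptokurtic — heavier-than-normal tails; the other is platykurtic.)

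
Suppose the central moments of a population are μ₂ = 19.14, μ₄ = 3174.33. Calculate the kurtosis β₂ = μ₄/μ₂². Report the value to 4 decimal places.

μ₂² = 19.14² = 366.33960
μ₄/μ₂² = 3174.33 / 366.33960 = 8.66499
β₂ ≈ 8.6650

8.6650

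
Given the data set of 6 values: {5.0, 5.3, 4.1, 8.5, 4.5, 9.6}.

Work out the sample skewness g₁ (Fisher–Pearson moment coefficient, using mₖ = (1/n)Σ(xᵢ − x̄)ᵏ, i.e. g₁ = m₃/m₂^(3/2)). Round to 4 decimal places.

x̄ = (5.0 + 5.3 + 4.1 + 8.5 + 4.5 + 9.6) / 6 = 6.1667
deviations (xᵢ − x̄): -1.1667, -0.8667, -2.0667, 2.3333, -1.6667, 3.4333
Σ(xᵢ − x̄)² = 26.3933 ⇒ m₂ = 26.3933/6 = 4.39889
Σ(xᵢ − x̄)³ = 37.4796 ⇒ m₃ = 37.4796/6 = 6.24659
m₂^(3/2) = 4.39889^(1.5) = 9.22602
g₁ = m₃ / m₂^(3/2) = 6.24659 / 9.22602 ≈ 0.6771

0.6771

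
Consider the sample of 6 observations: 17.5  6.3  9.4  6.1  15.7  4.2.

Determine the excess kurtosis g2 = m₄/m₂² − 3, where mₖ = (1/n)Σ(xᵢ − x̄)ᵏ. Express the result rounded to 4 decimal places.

-1.4460

x̄ = 9.8667
Σ(xᵢ − x̄)² = 151.5333 ⇒ m₂ = 25.25556
Σ(xᵢ − x̄)⁴ = 5947.3142 ⇒ m₄ = 991.21903
m₂² = 637.84309
g2 = m₄/m₂² − 3 = 1.55402 − 3 ≈ -1.4460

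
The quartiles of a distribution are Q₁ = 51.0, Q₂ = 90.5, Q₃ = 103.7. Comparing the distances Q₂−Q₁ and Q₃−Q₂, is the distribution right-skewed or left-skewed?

left-skewed

Q₂ − Q₁ = 39.5;  Q₃ − Q₂ = 13.2
Q₂ − Q₁ > Q₃ − Q₂ ⇒ the lower half is more spread out ⇒ left-skewed.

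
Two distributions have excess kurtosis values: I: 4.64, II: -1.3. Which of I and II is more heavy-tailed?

Higher excess kurtosis ⇒ heavier tails relative to the normal distribution.
4.64 vs -1.3: the larger is 4.64, so I has heavier tails. (I is leptokurtic — heavier-than-normal tails; the other is platykurtic.)

I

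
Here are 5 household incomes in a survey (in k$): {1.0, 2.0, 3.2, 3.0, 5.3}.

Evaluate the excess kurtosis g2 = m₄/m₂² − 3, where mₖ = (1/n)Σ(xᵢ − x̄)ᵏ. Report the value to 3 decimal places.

x̄ = 2.9000
Σ(xᵢ − x̄)² = 10.2800 ⇒ m₂ = 2.05600
Σ(xᵢ − x̄)⁴ = 46.8740 ⇒ m₄ = 9.37480
m₂² = 4.22714
g2 = m₄/m₂² − 3 = 2.21777 − 3 ≈ -0.782

-0.782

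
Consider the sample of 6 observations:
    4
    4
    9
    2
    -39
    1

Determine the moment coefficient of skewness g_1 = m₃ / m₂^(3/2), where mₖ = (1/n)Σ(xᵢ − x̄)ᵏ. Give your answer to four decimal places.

x̄ = (4 + 4 + 9 + 2 - 39 + 1) / 6 = -3.1667
deviations (xᵢ − x̄): 7.1667, 7.1667, 12.1667, 5.1667, -35.8333, 4.1667
Σ(xᵢ − x̄)² = 1578.8333 ⇒ m₂ = 1578.8333/6 = 263.13889
Σ(xᵢ − x̄)³ = -43263.5556 ⇒ m₃ = -43263.5556/6 = -7210.59259
m₂^(3/2) = 263.13889^(1.5) = 4268.52230
g_1 = m₃ / m₂^(3/2) = -7210.59259 / 4268.52230 ≈ -1.6892

-1.6892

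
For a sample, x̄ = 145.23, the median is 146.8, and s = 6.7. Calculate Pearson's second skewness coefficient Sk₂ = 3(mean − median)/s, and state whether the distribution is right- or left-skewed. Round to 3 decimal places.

Sk₂ = 3(145.23 − 146.8) / 6.7 = 3 × -1.5700 / 6.7
    = -4.7100 / 6.7 ≈ -0.703
Sk₂ < 0 ⇒ mean < median ⇒ left-skewed (negative skew).

-0.703, left-skewed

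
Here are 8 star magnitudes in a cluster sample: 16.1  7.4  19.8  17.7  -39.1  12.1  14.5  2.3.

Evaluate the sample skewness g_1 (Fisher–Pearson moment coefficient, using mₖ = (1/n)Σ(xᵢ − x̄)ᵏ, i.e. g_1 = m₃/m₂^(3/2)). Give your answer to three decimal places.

-1.900

x̄ = (16.1 + 7.4 + 19.8 + 17.7 - 39.1 + 12.1 + 14.5 + 2.3) / 8 = 6.3500
deviations (xᵢ − x̄): 9.7500, 1.0500, 13.4500, 11.3500, -45.4500, 5.7500, 8.1500, -4.0500
Σ(xᵢ − x̄)² = 2587.4800 ⇒ m₂ = 2587.4800/8 = 323.43500
Σ(xᵢ − x̄)³ = -88397.8650 ⇒ m₃ = -88397.8650/8 = -11049.73313
m₂^(3/2) = 323.43500^(1.5) = 5816.75165
g_1 = m₃ / m₂^(3/2) = -11049.73313 / 5816.75165 ≈ -1.900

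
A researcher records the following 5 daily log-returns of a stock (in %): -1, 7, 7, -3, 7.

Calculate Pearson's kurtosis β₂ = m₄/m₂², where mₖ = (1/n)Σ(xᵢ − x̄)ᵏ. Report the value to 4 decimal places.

x̄ = 3.4000
Σ(xᵢ − x̄)² = 99.2000 ⇒ m₂ = 19.84000
Σ(xᵢ − x̄)⁴ = 2556.4160 ⇒ m₄ = 511.28320
m₂² = 393.62560
β₂ = m₄/m₂² = 511.28320 / 393.62560 ≈ 1.2989

1.2989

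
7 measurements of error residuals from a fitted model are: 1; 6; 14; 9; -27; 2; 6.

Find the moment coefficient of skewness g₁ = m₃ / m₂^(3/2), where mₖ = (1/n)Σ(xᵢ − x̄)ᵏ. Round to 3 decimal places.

x̄ = (1 + 6 + 14 + 9 - 27 + 2 + 6) / 7 = 1.5714
deviations (xᵢ − x̄): -0.5714, 4.4286, 12.4286, 7.4286, -28.5714, 0.4286, 4.4286
Σ(xᵢ − x̄)² = 1065.7143 ⇒ m₂ = 1065.7143/7 = 152.24490
Σ(xᵢ − x̄)³ = -20820.2449 ⇒ m₃ = -20820.2449/7 = -2974.32070
m₂^(3/2) = 152.24490^(1.5) = 1878.51264
g₁ = m₃ / m₂^(3/2) = -2974.32070 / 1878.51264 ≈ -1.583

-1.583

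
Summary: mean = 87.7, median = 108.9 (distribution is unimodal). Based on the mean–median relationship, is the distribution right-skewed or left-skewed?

mean − median = 87.7 − 108.9 = -21.2
mean < median ⇒ the longer tail is on the left ⇒ left-skewed (negatively skewed).

left-skewed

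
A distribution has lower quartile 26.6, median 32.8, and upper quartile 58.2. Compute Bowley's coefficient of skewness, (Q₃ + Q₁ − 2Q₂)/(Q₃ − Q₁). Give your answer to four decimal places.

0.6076

numerator: Q₃ + Q₁ − 2Q₂ = 58.2 + 26.6 − 2×32.8 = 19.2000
denominator: Q₃ − Q₁ = 58.2 − 26.6 = 31.6000
Bowley skewness = 19.2000 / 31.6000 ≈ 0.6076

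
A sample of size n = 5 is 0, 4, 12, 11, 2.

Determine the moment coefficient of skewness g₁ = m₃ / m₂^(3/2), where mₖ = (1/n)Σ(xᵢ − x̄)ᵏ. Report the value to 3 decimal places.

0.218

x̄ = (0 + 4 + 12 + 11 + 2) / 5 = 5.8000
deviations (xᵢ − x̄): -5.8000, -1.8000, 6.2000, 5.2000, -3.8000
Σ(xᵢ − x̄)² = 116.8000 ⇒ m₂ = 116.8000/5 = 23.36000
Σ(xᵢ − x̄)³ = 123.1200 ⇒ m₃ = 123.1200/5 = 24.62400
m₂^(3/2) = 23.36000^(1.5) = 112.90398
g₁ = m₃ / m₂^(3/2) = 24.62400 / 112.90398 ≈ 0.218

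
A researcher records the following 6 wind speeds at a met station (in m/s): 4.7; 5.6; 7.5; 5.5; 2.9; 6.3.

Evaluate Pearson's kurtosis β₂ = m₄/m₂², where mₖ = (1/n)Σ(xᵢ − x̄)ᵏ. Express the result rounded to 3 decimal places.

x̄ = 5.4167
Σ(xᵢ − x̄)² = 12.0083 ⇒ m₂ = 2.00139
Σ(xᵢ − x̄)⁴ = 59.8264 ⇒ m₄ = 9.97107
m₂² = 4.00556
β₂ = m₄/m₂² = 9.97107 / 4.00556 ≈ 2.489

2.489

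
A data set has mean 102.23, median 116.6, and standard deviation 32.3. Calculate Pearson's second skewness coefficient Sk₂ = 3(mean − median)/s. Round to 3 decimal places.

Sk₂ = 3(102.23 − 116.6) / 32.3 = 3 × -14.3700 / 32.3
    = -43.1100 / 32.3 ≈ -1.335

-1.335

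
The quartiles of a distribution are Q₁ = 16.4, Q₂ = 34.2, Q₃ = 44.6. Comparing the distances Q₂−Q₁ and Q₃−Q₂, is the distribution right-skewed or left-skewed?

left-skewed

Q₂ − Q₁ = 17.8;  Q₃ − Q₂ = 10.4
Q₂ − Q₁ > Q₃ − Q₂ ⇒ the lower half is more spread out ⇒ left-skewed.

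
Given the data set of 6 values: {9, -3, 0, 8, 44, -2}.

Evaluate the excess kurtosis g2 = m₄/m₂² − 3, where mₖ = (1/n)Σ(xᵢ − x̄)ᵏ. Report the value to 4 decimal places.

0.6244

x̄ = 9.3333
Σ(xᵢ − x̄)² = 1571.3333 ⇒ m₂ = 261.88889
Σ(xᵢ − x̄)⁴ = 1491497.1111 ⇒ m₄ = 248582.85185
m₂² = 68585.79012
g2 = m₄/m₂² − 3 = 3.62441 − 3 ≈ 0.6244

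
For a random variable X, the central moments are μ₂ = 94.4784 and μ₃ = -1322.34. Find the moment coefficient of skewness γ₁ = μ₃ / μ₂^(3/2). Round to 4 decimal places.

σ = √μ₂ = √94.4784 = 9.72000
σ³ = μ₂^(3/2) = 918.33005
γ₁ = μ₃/σ³ = -1322.34 / 918.33005 ≈ -1.4399

-1.4399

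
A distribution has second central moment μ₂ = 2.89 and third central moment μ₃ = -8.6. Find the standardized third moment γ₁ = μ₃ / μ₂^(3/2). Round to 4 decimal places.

-1.7505

σ = √μ₂ = √2.89 = 1.70000
σ³ = μ₂^(3/2) = 4.91300
γ₁ = μ₃/σ³ = -8.6 / 4.91300 ≈ -1.7505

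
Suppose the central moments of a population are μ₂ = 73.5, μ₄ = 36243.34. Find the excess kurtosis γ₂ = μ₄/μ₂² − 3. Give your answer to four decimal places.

3.7089

μ₂² = 73.5² = 5402.25000
μ₄/μ₂² = 36243.34 / 5402.25000 = 6.70893
γ₂ = 6.70893 − 3 ≈ 3.7089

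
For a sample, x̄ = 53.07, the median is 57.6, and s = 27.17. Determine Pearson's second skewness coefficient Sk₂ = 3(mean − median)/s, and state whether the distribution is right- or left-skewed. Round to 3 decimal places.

-0.500, left-skewed

Sk₂ = 3(53.07 − 57.6) / 27.17 = 3 × -4.5300 / 27.17
    = -13.5900 / 27.17 ≈ -0.500
Sk₂ < 0 ⇒ mean < median ⇒ left-skewed (negative skew).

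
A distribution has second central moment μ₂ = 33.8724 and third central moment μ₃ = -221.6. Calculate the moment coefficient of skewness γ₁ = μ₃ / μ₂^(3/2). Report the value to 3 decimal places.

σ = √μ₂ = √33.8724 = 5.82000
σ³ = μ₂^(3/2) = 197.13737
γ₁ = μ₃/σ³ = -221.6 / 197.13737 ≈ -1.124

-1.124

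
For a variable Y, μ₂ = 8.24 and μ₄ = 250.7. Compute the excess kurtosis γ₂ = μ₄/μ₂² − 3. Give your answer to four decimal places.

0.6923

μ₂² = 8.24² = 67.89760
μ₄/μ₂² = 250.7 / 67.89760 = 3.69232
γ₂ = 3.69232 − 3 ≈ 0.6923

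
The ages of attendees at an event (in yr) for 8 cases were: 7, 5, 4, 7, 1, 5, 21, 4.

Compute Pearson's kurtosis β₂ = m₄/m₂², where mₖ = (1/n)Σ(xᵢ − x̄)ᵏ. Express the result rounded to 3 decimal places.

x̄ = 6.7500
Σ(xᵢ − x̄)² = 257.5000 ⇒ m₂ = 32.18750
Σ(xᵢ − x̄)⁴ = 42460.6563 ⇒ m₄ = 5307.58203
m₂² = 1036.03516
β₂ = m₄/m₂² = 5307.58203 / 1036.03516 ≈ 5.123

5.123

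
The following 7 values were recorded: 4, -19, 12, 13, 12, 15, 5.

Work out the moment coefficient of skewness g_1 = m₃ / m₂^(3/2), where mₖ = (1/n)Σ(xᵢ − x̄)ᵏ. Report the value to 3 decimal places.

x̄ = (4 - 19 + 12 + 13 + 12 + 15 + 5) / 7 = 6.0000
deviations (xᵢ − x̄): -2.0000, -25.0000, 6.0000, 7.0000, 6.0000, 9.0000, -1.0000
Σ(xᵢ − x̄)² = 832.0000 ⇒ m₂ = 832.0000/7 = 118.85714
Σ(xᵢ − x̄)³ = -14130.0000 ⇒ m₃ = -14130.0000/7 = -2018.57143
m₂^(3/2) = 118.85714^(1.5) = 1295.79986
g_1 = m₃ / m₂^(3/2) = -2018.57143 / 1295.79986 ≈ -1.558

-1.558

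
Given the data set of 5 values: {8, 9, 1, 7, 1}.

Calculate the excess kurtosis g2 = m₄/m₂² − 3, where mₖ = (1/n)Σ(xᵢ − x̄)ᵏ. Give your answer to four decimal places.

-1.7789

x̄ = 5.2000
Σ(xᵢ − x̄)² = 60.8000 ⇒ m₂ = 12.16000
Σ(xᵢ − x̄)⁴ = 902.8160 ⇒ m₄ = 180.56320
m₂² = 147.86560
g2 = m₄/m₂² − 3 = 1.22113 − 3 ≈ -1.7789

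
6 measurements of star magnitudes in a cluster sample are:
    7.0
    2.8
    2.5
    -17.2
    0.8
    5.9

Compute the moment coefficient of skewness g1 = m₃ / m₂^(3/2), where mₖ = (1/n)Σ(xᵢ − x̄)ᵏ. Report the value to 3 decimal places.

-1.522

x̄ = (7.0 + 2.8 + 2.5 - 17.2 + 0.8 + 5.9) / 6 = 0.3000
deviations (xᵢ − x̄): 6.7000, 2.5000, 2.2000, -17.5000, 0.5000, 5.6000
Σ(xᵢ − x̄)² = 393.8400 ⇒ m₂ = 393.8400/6 = 65.64000
Σ(xᵢ − x̄)³ = -4856.5980 ⇒ m₃ = -4856.5980/6 = -809.43300
m₂^(3/2) = 65.64000^(1.5) = 531.80554
g1 = m₃ / m₂^(3/2) = -809.43300 / 531.80554 ≈ -1.522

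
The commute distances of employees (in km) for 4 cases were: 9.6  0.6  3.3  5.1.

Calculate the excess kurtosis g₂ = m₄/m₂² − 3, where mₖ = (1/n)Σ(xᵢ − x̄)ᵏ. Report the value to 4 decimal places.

-1.1057

x̄ = 4.6500
Σ(xᵢ − x̄)² = 42.9300 ⇒ m₂ = 10.73250
Σ(xᵢ − x̄)⁴ = 872.7770 ⇒ m₄ = 218.19426
m₂² = 115.18656
g₂ = m₄/m₂² − 3 = 1.89427 − 3 ≈ -1.1057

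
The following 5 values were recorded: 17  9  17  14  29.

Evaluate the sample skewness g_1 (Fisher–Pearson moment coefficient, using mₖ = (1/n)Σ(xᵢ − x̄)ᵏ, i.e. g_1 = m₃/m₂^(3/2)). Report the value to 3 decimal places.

x̄ = (17 + 9 + 17 + 14 + 29) / 5 = 17.2000
deviations (xᵢ − x̄): -0.2000, -8.2000, -0.2000, -3.2000, 11.8000
Σ(xᵢ − x̄)² = 216.8000 ⇒ m₂ = 216.8000/5 = 43.36000
Σ(xᵢ − x̄)³ = 1058.8800 ⇒ m₃ = 1058.8800/5 = 211.77600
m₂^(3/2) = 43.36000^(1.5) = 285.51827
g_1 = m₃ / m₂^(3/2) = 211.77600 / 285.51827 ≈ 0.742

0.742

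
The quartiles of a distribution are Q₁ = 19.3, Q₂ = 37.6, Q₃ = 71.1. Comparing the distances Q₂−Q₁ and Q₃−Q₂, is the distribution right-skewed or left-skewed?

Q₂ − Q₁ = 18.3;  Q₃ − Q₂ = 33.5
Q₃ − Q₂ > Q₂ − Q₁ ⇒ the upper half is more spread out ⇒ right-skewed.

right-skewed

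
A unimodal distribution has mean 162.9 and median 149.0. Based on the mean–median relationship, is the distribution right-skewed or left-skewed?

right-skewed

mean − median = 162.9 − 149.0 = 13.9
mean > median ⇒ the longer tail is on the right ⇒ right-skewed (positively skewed).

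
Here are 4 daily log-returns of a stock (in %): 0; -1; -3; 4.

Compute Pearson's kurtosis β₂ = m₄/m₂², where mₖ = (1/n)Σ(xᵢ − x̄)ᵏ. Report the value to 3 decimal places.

2.000

x̄ = 0.0000
Σ(xᵢ − x̄)² = 26.0000 ⇒ m₂ = 6.50000
Σ(xᵢ − x̄)⁴ = 338.0000 ⇒ m₄ = 84.50000
m₂² = 42.25000
β₂ = m₄/m₂² = 84.50000 / 42.25000 ≈ 2.000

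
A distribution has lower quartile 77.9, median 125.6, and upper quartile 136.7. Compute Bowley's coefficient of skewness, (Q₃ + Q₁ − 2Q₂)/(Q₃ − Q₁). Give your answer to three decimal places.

numerator: Q₃ + Q₁ − 2Q₂ = 136.7 + 77.9 − 2×125.6 = -36.6000
denominator: Q₃ − Q₁ = 136.7 − 77.9 = 58.8000
Bowley skewness = -36.6000 / 58.8000 ≈ -0.622

-0.622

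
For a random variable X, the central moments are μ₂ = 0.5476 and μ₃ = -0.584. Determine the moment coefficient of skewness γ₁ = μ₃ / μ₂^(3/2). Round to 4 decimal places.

σ = √μ₂ = √0.5476 = 0.74000
σ³ = μ₂^(3/2) = 0.40522
γ₁ = μ₃/σ³ = -0.584 / 0.40522 ≈ -1.4412

-1.4412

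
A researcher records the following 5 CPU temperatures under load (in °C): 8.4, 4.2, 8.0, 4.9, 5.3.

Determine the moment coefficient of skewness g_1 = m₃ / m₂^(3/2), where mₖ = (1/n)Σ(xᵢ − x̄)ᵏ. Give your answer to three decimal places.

0.294

x̄ = (8.4 + 4.2 + 8.0 + 4.9 + 5.3) / 5 = 6.1600
deviations (xᵢ − x̄): 2.2400, -1.9600, 1.8400, -1.2600, -0.8600
Σ(xᵢ − x̄)² = 14.5720 ⇒ m₂ = 14.5720/5 = 2.91440
Σ(xᵢ − x̄)³ = 7.3030 ⇒ m₃ = 7.3030/5 = 1.46059
m₂^(3/2) = 2.91440^(1.5) = 4.97535
g_1 = m₃ / m₂^(3/2) = 1.46059 / 4.97535 ≈ 0.294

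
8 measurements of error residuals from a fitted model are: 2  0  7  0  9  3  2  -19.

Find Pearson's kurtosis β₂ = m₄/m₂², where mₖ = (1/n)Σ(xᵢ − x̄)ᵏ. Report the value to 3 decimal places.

4.738

x̄ = 0.5000
Σ(xᵢ − x̄)² = 506.0000 ⇒ m₂ = 63.25000
Σ(xᵢ − x̄)⁴ = 151644.5000 ⇒ m₄ = 18955.56250
m₂² = 4000.56250
β₂ = m₄/m₂² = 18955.56250 / 4000.56250 ≈ 4.738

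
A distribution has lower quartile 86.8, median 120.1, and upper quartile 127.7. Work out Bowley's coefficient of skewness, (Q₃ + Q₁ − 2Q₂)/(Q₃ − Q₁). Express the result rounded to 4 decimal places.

numerator: Q₃ + Q₁ − 2Q₂ = 127.7 + 86.8 − 2×120.1 = -25.7000
denominator: Q₃ − Q₁ = 127.7 − 86.8 = 40.9000
Bowley skewness = -25.7000 / 40.9000 ≈ -0.6284

-0.6284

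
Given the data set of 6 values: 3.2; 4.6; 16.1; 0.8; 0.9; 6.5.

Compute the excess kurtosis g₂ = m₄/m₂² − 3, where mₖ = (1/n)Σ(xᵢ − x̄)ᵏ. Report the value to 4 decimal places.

0.2233

x̄ = 5.3500
Σ(xᵢ − x̄)² = 162.5750 ⇒ m₂ = 27.09583
Σ(xᵢ − x̄)⁴ = 14198.8568 ⇒ m₄ = 2366.47614
m₂² = 734.18418
g₂ = m₄/m₂² − 3 = 3.22327 − 3 ≈ 0.2233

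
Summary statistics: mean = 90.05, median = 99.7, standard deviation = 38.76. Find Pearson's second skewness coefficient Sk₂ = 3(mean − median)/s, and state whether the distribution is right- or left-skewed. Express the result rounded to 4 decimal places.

Sk₂ = 3(90.05 − 99.7) / 38.76 = 3 × -9.6500 / 38.76
    = -28.9500 / 38.76 ≈ -0.7469
Sk₂ < 0 ⇒ mean < median ⇒ left-skewed (negative skew).

-0.7469, left-skewed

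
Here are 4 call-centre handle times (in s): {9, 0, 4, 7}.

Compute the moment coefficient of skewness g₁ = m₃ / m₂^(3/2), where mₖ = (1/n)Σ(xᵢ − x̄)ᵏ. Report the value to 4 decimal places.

-0.3462

x̄ = (9 + 0 + 4 + 7) / 4 = 5.0000
deviations (xᵢ − x̄): 4.0000, -5.0000, -1.0000, 2.0000
Σ(xᵢ − x̄)² = 46.0000 ⇒ m₂ = 46.0000/4 = 11.50000
Σ(xᵢ − x̄)³ = -54.0000 ⇒ m₃ = -54.0000/4 = -13.50000
m₂^(3/2) = 11.50000^(1.5) = 38.99840
g₁ = m₃ / m₂^(3/2) = -13.50000 / 38.99840 ≈ -0.3462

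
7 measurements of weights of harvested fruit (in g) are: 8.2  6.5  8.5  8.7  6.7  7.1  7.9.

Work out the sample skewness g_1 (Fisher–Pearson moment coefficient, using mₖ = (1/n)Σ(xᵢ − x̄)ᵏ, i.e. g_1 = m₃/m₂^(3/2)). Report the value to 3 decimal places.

x̄ = (8.2 + 6.5 + 8.5 + 8.7 + 6.7 + 7.1 + 7.9) / 7 = 7.6571
deviations (xᵢ − x̄): 0.5429, -1.1571, 0.8429, 1.0429, -0.9571, -0.5571, 0.2429
Σ(xᵢ − x̄)² = 4.7171 ⇒ m₂ = 4.7171/7 = 0.67388
Σ(xᵢ − x̄)³ = -0.6920 ⇒ m₃ = -0.6920/7 = -0.09885
m₂^(3/2) = 0.67388^(1.5) = 0.55319
g_1 = m₃ / m₂^(3/2) = -0.09885 / 0.55319 ≈ -0.179

-0.179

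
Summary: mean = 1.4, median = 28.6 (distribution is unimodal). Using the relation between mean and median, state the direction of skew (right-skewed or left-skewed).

mean − median = 1.4 − 28.6 = -27.2
mean < median ⇒ the longer tail is on the left ⇒ left-skewed (negatively skewed).

left-skewed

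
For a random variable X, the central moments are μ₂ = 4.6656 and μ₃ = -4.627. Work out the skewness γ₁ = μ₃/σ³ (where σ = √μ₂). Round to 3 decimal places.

-0.459

σ = √μ₂ = √4.6656 = 2.16000
σ³ = μ₂^(3/2) = 10.07770
γ₁ = μ₃/σ³ = -4.627 / 10.07770 ≈ -0.459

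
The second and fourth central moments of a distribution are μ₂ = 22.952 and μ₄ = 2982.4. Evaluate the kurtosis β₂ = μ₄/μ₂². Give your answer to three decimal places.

μ₂² = 22.952² = 526.79430
μ₄/μ₂² = 2982.4 / 526.79430 = 5.66141
β₂ ≈ 5.661

5.661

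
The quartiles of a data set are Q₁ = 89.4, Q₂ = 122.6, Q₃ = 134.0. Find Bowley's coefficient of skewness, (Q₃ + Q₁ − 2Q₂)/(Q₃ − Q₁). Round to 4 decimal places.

-0.4888

numerator: Q₃ + Q₁ − 2Q₂ = 134.0 + 89.4 − 2×122.6 = -21.8000
denominator: Q₃ − Q₁ = 134.0 − 89.4 = 44.6000
Bowley skewness = -21.8000 / 44.6000 ≈ -0.4888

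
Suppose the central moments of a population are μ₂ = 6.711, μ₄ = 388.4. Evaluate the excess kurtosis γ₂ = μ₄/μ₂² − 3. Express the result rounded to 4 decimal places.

μ₂² = 6.711² = 45.03752
μ₄/μ₂² = 388.4 / 45.03752 = 8.62392
γ₂ = 8.62392 − 3 ≈ 5.6239

5.6239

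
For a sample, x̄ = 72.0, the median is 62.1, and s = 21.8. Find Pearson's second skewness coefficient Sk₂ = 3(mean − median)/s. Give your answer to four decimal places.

1.3624

Sk₂ = 3(72.0 − 62.1) / 21.8 = 3 × 9.9000 / 21.8
    = 29.7000 / 21.8 ≈ 1.3624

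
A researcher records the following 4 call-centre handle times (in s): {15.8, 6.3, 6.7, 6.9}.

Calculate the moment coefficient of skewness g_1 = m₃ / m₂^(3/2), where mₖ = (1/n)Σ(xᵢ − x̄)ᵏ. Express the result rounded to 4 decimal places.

1.1444

x̄ = (15.8 + 6.3 + 6.7 + 6.9) / 4 = 8.9250
deviations (xᵢ − x̄): 6.8750, -2.6250, -2.2250, -2.0250
Σ(xᵢ − x̄)² = 63.2075 ⇒ m₂ = 63.2075/4 = 15.80188
Σ(xᵢ − x̄)³ = 287.5444 ⇒ m₃ = 287.5444/4 = 71.88609
m₂^(3/2) = 15.80188^(1.5) = 62.81494
g_1 = m₃ / m₂^(3/2) = 71.88609 / 62.81494 ≈ 1.1444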